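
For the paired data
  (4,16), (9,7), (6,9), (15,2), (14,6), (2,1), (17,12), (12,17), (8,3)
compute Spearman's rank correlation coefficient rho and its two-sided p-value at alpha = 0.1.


Step 1: Rank x and y separately (midranks; no ties here).
rank(x): 4->2, 9->5, 6->3, 15->8, 14->7, 2->1, 17->9, 12->6, 8->4
rank(y): 16->8, 7->5, 9->6, 2->2, 6->4, 1->1, 12->7, 17->9, 3->3
Step 2: d_i = R_x(i) - R_y(i); compute d_i^2.
  (2-8)^2=36, (5-5)^2=0, (3-6)^2=9, (8-2)^2=36, (7-4)^2=9, (1-1)^2=0, (9-7)^2=4, (6-9)^2=9, (4-3)^2=1
sum(d^2) = 104.
Step 3: rho = 1 - 6*104 / (9*(9^2 - 1)) = 1 - 624/720 = 0.133333.
Step 4: Under H0, t = rho * sqrt((n-2)/(1-rho^2)) = 0.3559 ~ t(7).
Step 5: Two-sided p-value from the t-distribution with 7 df = 0.732368.
Step 6: alpha = 0.1. fail to reject H0.

rho = 0.1333, p = 0.732368, fail to reject H0 at alpha = 0.1.


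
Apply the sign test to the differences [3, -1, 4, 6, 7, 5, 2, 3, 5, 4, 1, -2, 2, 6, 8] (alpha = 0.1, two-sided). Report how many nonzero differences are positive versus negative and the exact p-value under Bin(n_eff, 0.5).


Step 1: Discard zero differences. Original n = 15; n_eff = number of nonzero differences = 15.
Nonzero differences (with sign): +3, -1, +4, +6, +7, +5, +2, +3, +5, +4, +1, -2, +2, +6, +8
Step 2: Count signs: positive = 13, negative = 2.
Step 3: Under H0: P(positive) = 0.5, so the number of positives S ~ Bin(15, 0.5).
Step 4: Two-sided exact p-value = sum of Bin(15,0.5) probabilities at or below the observed probability = 0.007385.
Step 5: alpha = 0.1. reject H0.

n_eff = 15, pos = 13, neg = 2, p = 0.007385, reject H0.


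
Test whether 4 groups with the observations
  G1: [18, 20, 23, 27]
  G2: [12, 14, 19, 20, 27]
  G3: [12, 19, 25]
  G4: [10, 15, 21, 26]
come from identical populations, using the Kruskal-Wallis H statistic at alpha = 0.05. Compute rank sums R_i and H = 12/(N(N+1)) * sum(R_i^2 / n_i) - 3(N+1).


Step 1: Combine all N = 16 observations and assign midranks.
sorted (value, group, rank): (10,G4,1), (12,G2,2.5), (12,G3,2.5), (14,G2,4), (15,G4,5), (18,G1,6), (19,G2,7.5), (19,G3,7.5), (20,G1,9.5), (20,G2,9.5), (21,G4,11), (23,G1,12), (25,G3,13), (26,G4,14), (27,G1,15.5), (27,G2,15.5)
Step 2: Sum ranks within each group.
R_1 = 43 (n_1 = 4)
R_2 = 39 (n_2 = 5)
R_3 = 23 (n_3 = 3)
R_4 = 31 (n_4 = 4)
Step 3: H = 12/(N(N+1)) * sum(R_i^2/n_i) - 3(N+1)
     = 12/(16*17) * (43^2/4 + 39^2/5 + 23^2/3 + 31^2/4) - 3*17
     = 0.044118 * 1183.03 - 51
     = 1.192647.
Step 4: Ties present; correction factor C = 1 - 24/(16^3 - 16) = 0.994118. Corrected H = 1.192647 / 0.994118 = 1.199704.
Step 5: Under H0, H ~ chi^2(3); p-value = 0.753075.
Step 6: alpha = 0.05. fail to reject H0.

H = 1.1997, df = 3, p = 0.753075, fail to reject H0.


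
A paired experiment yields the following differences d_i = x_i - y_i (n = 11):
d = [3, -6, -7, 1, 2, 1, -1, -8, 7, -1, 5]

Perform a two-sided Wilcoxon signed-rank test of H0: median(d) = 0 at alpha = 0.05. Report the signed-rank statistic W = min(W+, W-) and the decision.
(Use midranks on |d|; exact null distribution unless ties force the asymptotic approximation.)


Step 1: Drop any zero differences (none here) and take |d_i|.
|d| = [3, 6, 7, 1, 2, 1, 1, 8, 7, 1, 5]
Step 2: Midrank |d_i| (ties get averaged ranks).
ranks: |3|->6, |6|->8, |7|->9.5, |1|->2.5, |2|->5, |1|->2.5, |1|->2.5, |8|->11, |7|->9.5, |1|->2.5, |5|->7
Step 3: Attach original signs; sum ranks with positive sign and with negative sign.
W+ = 6 + 2.5 + 5 + 2.5 + 9.5 + 7 = 32.5
W- = 8 + 9.5 + 2.5 + 11 + 2.5 = 33.5
(Check: W+ + W- = 66 should equal n(n+1)/2 = 66.)
Step 4: Test statistic W = min(W+, W-) = 32.5.
Step 5: Ties in |d|, so use the tie-corrected normal approximation.
        E[W] = n(n+1)/4 = 11*12/4 = 33.
        Tie groups: |d|=1 (t=4), |d|=7 (t=2); sum(t^3 - t) = 66.
        Var[W] = n(n+1)(2n+1)/24 - sum(t^3-t)/48 = 3036/24 - 66/48 = 125.125.
        z = (W - E[W]) / sqrt(Var[W]) = (32.5 - 33) / 11.1859 = -0.0447.
        Two-sided p = 2*Phi(z) = 0.964347.
Step 6: alpha = 0.05. fail to reject H0.

W+ = 32.5, W- = 33.5, W = min = 32.5, p = 0.964347, fail to reject H0.


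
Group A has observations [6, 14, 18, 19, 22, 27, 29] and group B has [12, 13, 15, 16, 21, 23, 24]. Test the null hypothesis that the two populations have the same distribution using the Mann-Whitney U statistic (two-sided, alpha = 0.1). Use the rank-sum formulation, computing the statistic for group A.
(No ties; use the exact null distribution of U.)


Step 1: Combine and sort all 14 observations; assign midranks.
sorted (value, group): (6,X), (12,Y), (13,Y), (14,X), (15,Y), (16,Y), (18,X), (19,X), (21,Y), (22,X), (23,Y), (24,Y), (27,X), (29,X)
ranks: 6->1, 12->2, 13->3, 14->4, 15->5, 16->6, 18->7, 19->8, 21->9, 22->10, 23->11, 24->12, 27->13, 29->14
Step 2: Rank sum for X: R1 = 1 + 4 + 7 + 8 + 10 + 13 + 14 = 57.
Step 3: U_X = R1 - n1(n1+1)/2 = 57 - 7*8/2 = 57 - 28 = 29.
       U_Y = n1*n2 - U_X = 49 - 29 = 20.
Step 4: No ties, so the exact null distribution of U (based on enumerating the C(14,7) = 3432 equally likely rank assignments) gives the two-sided p-value.
Step 5: p-value = 0.620047; compare to alpha = 0.1. fail to reject H0.

U_X = 29, p = 0.620047, fail to reject H0 at alpha = 0.1.


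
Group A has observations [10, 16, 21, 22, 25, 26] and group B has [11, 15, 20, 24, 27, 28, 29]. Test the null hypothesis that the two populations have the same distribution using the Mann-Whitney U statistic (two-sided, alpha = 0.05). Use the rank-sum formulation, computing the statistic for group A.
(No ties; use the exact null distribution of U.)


Step 1: Combine and sort all 13 observations; assign midranks.
sorted (value, group): (10,X), (11,Y), (15,Y), (16,X), (20,Y), (21,X), (22,X), (24,Y), (25,X), (26,X), (27,Y), (28,Y), (29,Y)
ranks: 10->1, 11->2, 15->3, 16->4, 20->5, 21->6, 22->7, 24->8, 25->9, 26->10, 27->11, 28->12, 29->13
Step 2: Rank sum for X: R1 = 1 + 4 + 6 + 7 + 9 + 10 = 37.
Step 3: U_X = R1 - n1(n1+1)/2 = 37 - 6*7/2 = 37 - 21 = 16.
       U_Y = n1*n2 - U_X = 42 - 16 = 26.
Step 4: No ties, so the exact null distribution of U (based on enumerating the C(13,6) = 1716 equally likely rank assignments) gives the two-sided p-value.
Step 5: p-value = 0.533800; compare to alpha = 0.05. fail to reject H0.

U_X = 16, p = 0.533800, fail to reject H0 at alpha = 0.05.


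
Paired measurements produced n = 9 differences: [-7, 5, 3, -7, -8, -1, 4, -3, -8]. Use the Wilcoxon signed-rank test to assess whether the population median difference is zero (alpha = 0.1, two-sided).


Step 1: Drop any zero differences (none here) and take |d_i|.
|d| = [7, 5, 3, 7, 8, 1, 4, 3, 8]
Step 2: Midrank |d_i| (ties get averaged ranks).
ranks: |7|->6.5, |5|->5, |3|->2.5, |7|->6.5, |8|->8.5, |1|->1, |4|->4, |3|->2.5, |8|->8.5
Step 3: Attach original signs; sum ranks with positive sign and with negative sign.
W+ = 5 + 2.5 + 4 = 11.5
W- = 6.5 + 6.5 + 8.5 + 1 + 2.5 + 8.5 = 33.5
(Check: W+ + W- = 45 should equal n(n+1)/2 = 45.)
Step 4: Test statistic W = min(W+, W-) = 11.5.
Step 5: Ties in |d|, so use the tie-corrected normal approximation.
        E[W] = n(n+1)/4 = 9*10/4 = 22.5.
        Tie groups: |d|=3 (t=2), |d|=7 (t=2), |d|=8 (t=2); sum(t^3 - t) = 18.
        Var[W] = n(n+1)(2n+1)/24 - sum(t^3-t)/48 = 1710/24 - 18/48 = 70.875.
        z = (W - E[W]) / sqrt(Var[W]) = (11.5 - 22.5) / 8.4187 = -1.3066.
        Two-sided p = 2*Phi(z) = 0.191345.
Step 6: alpha = 0.1. fail to reject H0.

W+ = 11.5, W- = 33.5, W = min = 11.5, p = 0.191345, fail to reject H0.


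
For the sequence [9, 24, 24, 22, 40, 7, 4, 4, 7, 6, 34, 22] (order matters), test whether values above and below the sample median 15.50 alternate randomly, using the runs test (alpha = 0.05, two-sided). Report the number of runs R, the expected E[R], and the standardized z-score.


Step 1: Compute median = 15.50; label A = above, B = below.
Labels in order: BAAAABBBBBAA  (n_A = 6, n_B = 6)
Step 2: Count runs R = 4.
Step 3: Under H0 (random ordering), E[R] = 2*n_A*n_B/(n_A+n_B) + 1 = 2*6*6/12 + 1 = 7.0000.
        Var[R] = 2*n_A*n_B*(2*n_A*n_B - n_A - n_B) / ((n_A+n_B)^2 * (n_A+n_B-1)) = 4320/1584 = 2.7273.
        SD[R] = 1.6514.
Step 4: Continuity-corrected z = (R + 0.5 - E[R]) / SD[R] = (4 + 0.5 - 7.0000) / 1.6514 = -1.5138.
Step 5: Two-sided p-value via normal approximation = 2*(1 - Phi(|z|)) = 0.130070.
Step 6: alpha = 0.05. fail to reject H0.

R = 4, z = -1.5138, p = 0.130070, fail to reject H0.


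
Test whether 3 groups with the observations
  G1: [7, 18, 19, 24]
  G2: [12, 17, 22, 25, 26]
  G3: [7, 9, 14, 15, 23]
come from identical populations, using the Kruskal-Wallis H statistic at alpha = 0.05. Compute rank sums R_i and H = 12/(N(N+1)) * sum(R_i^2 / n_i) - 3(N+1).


Step 1: Combine all N = 14 observations and assign midranks.
sorted (value, group, rank): (7,G1,1.5), (7,G3,1.5), (9,G3,3), (12,G2,4), (14,G3,5), (15,G3,6), (17,G2,7), (18,G1,8), (19,G1,9), (22,G2,10), (23,G3,11), (24,G1,12), (25,G2,13), (26,G2,14)
Step 2: Sum ranks within each group.
R_1 = 30.5 (n_1 = 4)
R_2 = 48 (n_2 = 5)
R_3 = 26.5 (n_3 = 5)
Step 3: H = 12/(N(N+1)) * sum(R_i^2/n_i) - 3(N+1)
     = 12/(14*15) * (30.5^2/4 + 48^2/5 + 26.5^2/5) - 3*15
     = 0.057143 * 833.812 - 45
     = 2.646429.
Step 4: Ties present; correction factor C = 1 - 6/(14^3 - 14) = 0.997802. Corrected H = 2.646429 / 0.997802 = 2.652258.
Step 5: Under H0, H ~ chi^2(2); p-value = 0.265503.
Step 6: alpha = 0.05. fail to reject H0.

H = 2.6523, df = 2, p = 0.265503, fail to reject H0.


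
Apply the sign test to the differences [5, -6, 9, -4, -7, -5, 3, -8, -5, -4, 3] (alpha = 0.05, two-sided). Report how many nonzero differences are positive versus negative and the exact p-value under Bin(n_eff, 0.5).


Step 1: Discard zero differences. Original n = 11; n_eff = number of nonzero differences = 11.
Nonzero differences (with sign): +5, -6, +9, -4, -7, -5, +3, -8, -5, -4, +3
Step 2: Count signs: positive = 4, negative = 7.
Step 3: Under H0: P(positive) = 0.5, so the number of positives S ~ Bin(11, 0.5).
Step 4: Two-sided exact p-value = sum of Bin(11,0.5) probabilities at or below the observed probability = 0.548828.
Step 5: alpha = 0.05. fail to reject H0.

n_eff = 11, pos = 4, neg = 7, p = 0.548828, fail to reject H0.


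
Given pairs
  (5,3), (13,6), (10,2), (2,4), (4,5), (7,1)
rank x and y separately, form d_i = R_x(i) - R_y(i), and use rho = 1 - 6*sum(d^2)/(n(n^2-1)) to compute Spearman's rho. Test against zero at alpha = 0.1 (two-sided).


Step 1: Rank x and y separately (midranks; no ties here).
rank(x): 5->3, 13->6, 10->5, 2->1, 4->2, 7->4
rank(y): 3->3, 6->6, 2->2, 4->4, 5->5, 1->1
Step 2: d_i = R_x(i) - R_y(i); compute d_i^2.
  (3-3)^2=0, (6-6)^2=0, (5-2)^2=9, (1-4)^2=9, (2-5)^2=9, (4-1)^2=9
sum(d^2) = 36.
Step 3: rho = 1 - 6*36 / (6*(6^2 - 1)) = 1 - 216/210 = -0.028571.
Step 4: Under H0, t = rho * sqrt((n-2)/(1-rho^2)) = -0.0572 ~ t(4).
Step 5: Two-sided p-value from the t-distribution with 4 df = 0.957155.
Step 6: alpha = 0.1. fail to reject H0.

rho = -0.0286, p = 0.957155, fail to reject H0 at alpha = 0.1.


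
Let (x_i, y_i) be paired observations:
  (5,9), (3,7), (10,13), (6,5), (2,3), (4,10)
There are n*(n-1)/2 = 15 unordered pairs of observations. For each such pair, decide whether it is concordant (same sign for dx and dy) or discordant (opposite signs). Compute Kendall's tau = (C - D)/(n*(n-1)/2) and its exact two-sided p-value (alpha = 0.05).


Step 1: Enumerate the 15 unordered pairs (i,j) with i<j and classify each by sign(x_j-x_i) * sign(y_j-y_i).
  (1,2):dx=-2,dy=-2->C; (1,3):dx=+5,dy=+4->C; (1,4):dx=+1,dy=-4->D; (1,5):dx=-3,dy=-6->C
  (1,6):dx=-1,dy=+1->D; (2,3):dx=+7,dy=+6->C; (2,4):dx=+3,dy=-2->D; (2,5):dx=-1,dy=-4->C
  (2,6):dx=+1,dy=+3->C; (3,4):dx=-4,dy=-8->C; (3,5):dx=-8,dy=-10->C; (3,6):dx=-6,dy=-3->C
  (4,5):dx=-4,dy=-2->C; (4,6):dx=-2,dy=+5->D; (5,6):dx=+2,dy=+7->C
Step 2: C = 11, D = 4, total pairs = 15.
Step 3: tau = (C - D)/(n(n-1)/2) = (11 - 4)/15 = 0.466667.
Step 4: Exact two-sided p-value (enumerate n! = 720 permutations of y under H0): p = 0.272222.
Step 5: alpha = 0.05. fail to reject H0.

tau_b = 0.4667 (C=11, D=4), p = 0.272222, fail to reject H0.


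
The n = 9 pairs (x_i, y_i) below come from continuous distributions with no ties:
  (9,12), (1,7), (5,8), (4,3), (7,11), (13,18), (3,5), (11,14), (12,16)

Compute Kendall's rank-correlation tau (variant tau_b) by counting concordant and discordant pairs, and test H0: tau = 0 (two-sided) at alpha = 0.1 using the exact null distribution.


Step 1: Enumerate the 36 unordered pairs (i,j) with i<j and classify each by sign(x_j-x_i) * sign(y_j-y_i).
  (1,2):dx=-8,dy=-5->C; (1,3):dx=-4,dy=-4->C; (1,4):dx=-5,dy=-9->C; (1,5):dx=-2,dy=-1->C
  (1,6):dx=+4,dy=+6->C; (1,7):dx=-6,dy=-7->C; (1,8):dx=+2,dy=+2->C; (1,9):dx=+3,dy=+4->C
  (2,3):dx=+4,dy=+1->C; (2,4):dx=+3,dy=-4->D; (2,5):dx=+6,dy=+4->C; (2,6):dx=+12,dy=+11->C
  (2,7):dx=+2,dy=-2->D; (2,8):dx=+10,dy=+7->C; (2,9):dx=+11,dy=+9->C; (3,4):dx=-1,dy=-5->C
  (3,5):dx=+2,dy=+3->C; (3,6):dx=+8,dy=+10->C; (3,7):dx=-2,dy=-3->C; (3,8):dx=+6,dy=+6->C
  (3,9):dx=+7,dy=+8->C; (4,5):dx=+3,dy=+8->C; (4,6):dx=+9,dy=+15->C; (4,7):dx=-1,dy=+2->D
  (4,8):dx=+7,dy=+11->C; (4,9):dx=+8,dy=+13->C; (5,6):dx=+6,dy=+7->C; (5,7):dx=-4,dy=-6->C
  (5,8):dx=+4,dy=+3->C; (5,9):dx=+5,dy=+5->C; (6,7):dx=-10,dy=-13->C; (6,8):dx=-2,dy=-4->C
  (6,9):dx=-1,dy=-2->C; (7,8):dx=+8,dy=+9->C; (7,9):dx=+9,dy=+11->C; (8,9):dx=+1,dy=+2->C
Step 2: C = 33, D = 3, total pairs = 36.
Step 3: tau = (C - D)/(n(n-1)/2) = (33 - 3)/36 = 0.833333.
Step 4: Exact two-sided p-value (enumerate n! = 362880 permutations of y under H0): p = 0.000854.
Step 5: alpha = 0.1. reject H0.

tau_b = 0.8333 (C=33, D=3), p = 0.000854, reject H0.


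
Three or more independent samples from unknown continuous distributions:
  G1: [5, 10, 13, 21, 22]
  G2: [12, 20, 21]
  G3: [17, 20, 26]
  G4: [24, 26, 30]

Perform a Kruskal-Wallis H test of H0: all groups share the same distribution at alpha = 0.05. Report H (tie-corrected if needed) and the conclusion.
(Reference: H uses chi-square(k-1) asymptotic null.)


Step 1: Combine all N = 14 observations and assign midranks.
sorted (value, group, rank): (5,G1,1), (10,G1,2), (12,G2,3), (13,G1,4), (17,G3,5), (20,G2,6.5), (20,G3,6.5), (21,G1,8.5), (21,G2,8.5), (22,G1,10), (24,G4,11), (26,G3,12.5), (26,G4,12.5), (30,G4,14)
Step 2: Sum ranks within each group.
R_1 = 25.5 (n_1 = 5)
R_2 = 18 (n_2 = 3)
R_3 = 24 (n_3 = 3)
R_4 = 37.5 (n_4 = 3)
Step 3: H = 12/(N(N+1)) * sum(R_i^2/n_i) - 3(N+1)
     = 12/(14*15) * (25.5^2/5 + 18^2/3 + 24^2/3 + 37.5^2/3) - 3*15
     = 0.057143 * 898.8 - 45
     = 6.360000.
Step 4: Ties present; correction factor C = 1 - 18/(14^3 - 14) = 0.993407. Corrected H = 6.360000 / 0.993407 = 6.402212.
Step 5: Under H0, H ~ chi^2(3); p-value = 0.093600.
Step 6: alpha = 0.05. fail to reject H0.

H = 6.4022, df = 3, p = 0.093600, fail to reject H0.


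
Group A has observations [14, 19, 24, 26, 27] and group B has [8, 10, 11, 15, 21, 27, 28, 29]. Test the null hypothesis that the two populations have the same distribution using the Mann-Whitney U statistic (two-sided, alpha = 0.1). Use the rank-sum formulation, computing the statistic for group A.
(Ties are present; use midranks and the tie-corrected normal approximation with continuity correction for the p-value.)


Step 1: Combine and sort all 13 observations; assign midranks.
sorted (value, group): (8,Y), (10,Y), (11,Y), (14,X), (15,Y), (19,X), (21,Y), (24,X), (26,X), (27,X), (27,Y), (28,Y), (29,Y)
ranks: 8->1, 10->2, 11->3, 14->4, 15->5, 19->6, 21->7, 24->8, 26->9, 27->10.5, 27->10.5, 28->12, 29->13
Step 2: Rank sum for X: R1 = 4 + 6 + 8 + 9 + 10.5 = 37.5.
Step 3: U_X = R1 - n1(n1+1)/2 = 37.5 - 5*6/2 = 37.5 - 15 = 22.5.
       U_Y = n1*n2 - U_X = 40 - 22.5 = 17.5.
Step 4: Ties are present, so use the tie-corrected normal approximation (with continuity correction) for the p-value.
Step 5: p-value = 0.769390; compare to alpha = 0.1. fail to reject H0.

U_X = 22.5, p = 0.769390, fail to reject H0 at alpha = 0.1.


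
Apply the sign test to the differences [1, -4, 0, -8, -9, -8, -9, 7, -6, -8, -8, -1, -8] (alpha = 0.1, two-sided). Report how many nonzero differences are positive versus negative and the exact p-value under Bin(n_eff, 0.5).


Step 1: Discard zero differences. Original n = 13; n_eff = number of nonzero differences = 12.
Nonzero differences (with sign): +1, -4, -8, -9, -8, -9, +7, -6, -8, -8, -1, -8
Step 2: Count signs: positive = 2, negative = 10.
Step 3: Under H0: P(positive) = 0.5, so the number of positives S ~ Bin(12, 0.5).
Step 4: Two-sided exact p-value = sum of Bin(12,0.5) probabilities at or below the observed probability = 0.038574.
Step 5: alpha = 0.1. reject H0.

n_eff = 12, pos = 2, neg = 10, p = 0.038574, reject H0.


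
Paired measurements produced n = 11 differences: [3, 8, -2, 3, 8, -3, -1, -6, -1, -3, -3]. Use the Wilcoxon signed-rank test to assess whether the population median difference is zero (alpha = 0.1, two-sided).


Step 1: Drop any zero differences (none here) and take |d_i|.
|d| = [3, 8, 2, 3, 8, 3, 1, 6, 1, 3, 3]
Step 2: Midrank |d_i| (ties get averaged ranks).
ranks: |3|->6, |8|->10.5, |2|->3, |3|->6, |8|->10.5, |3|->6, |1|->1.5, |6|->9, |1|->1.5, |3|->6, |3|->6
Step 3: Attach original signs; sum ranks with positive sign and with negative sign.
W+ = 6 + 10.5 + 6 + 10.5 = 33
W- = 3 + 6 + 1.5 + 9 + 1.5 + 6 + 6 = 33
(Check: W+ + W- = 66 should equal n(n+1)/2 = 66.)
Step 4: Test statistic W = min(W+, W-) = 33.
Step 5: Ties in |d|, so use the tie-corrected normal approximation.
        E[W] = n(n+1)/4 = 11*12/4 = 33.
        Tie groups: |d|=1 (t=2), |d|=3 (t=5), |d|=8 (t=2); sum(t^3 - t) = 132.
        Var[W] = n(n+1)(2n+1)/24 - sum(t^3-t)/48 = 3036/24 - 132/48 = 123.75.
        z = (W - E[W]) / sqrt(Var[W]) = (33 - 33) / 11.1243 = 0.0000.
        Two-sided p = 2*Phi(z) = 1.000000.
Step 6: alpha = 0.1. fail to reject H0.

W+ = 33, W- = 33, W = min = 33, p = 1.000000, fail to reject H0.


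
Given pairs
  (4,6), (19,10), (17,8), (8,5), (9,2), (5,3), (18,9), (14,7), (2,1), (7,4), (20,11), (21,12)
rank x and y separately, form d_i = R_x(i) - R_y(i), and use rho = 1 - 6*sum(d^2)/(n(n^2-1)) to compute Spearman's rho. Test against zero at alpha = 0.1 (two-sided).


Step 1: Rank x and y separately (midranks; no ties here).
rank(x): 4->2, 19->10, 17->8, 8->5, 9->6, 5->3, 18->9, 14->7, 2->1, 7->4, 20->11, 21->12
rank(y): 6->6, 10->10, 8->8, 5->5, 2->2, 3->3, 9->9, 7->7, 1->1, 4->4, 11->11, 12->12
Step 2: d_i = R_x(i) - R_y(i); compute d_i^2.
  (2-6)^2=16, (10-10)^2=0, (8-8)^2=0, (5-5)^2=0, (6-2)^2=16, (3-3)^2=0, (9-9)^2=0, (7-7)^2=0, (1-1)^2=0, (4-4)^2=0, (11-11)^2=0, (12-12)^2=0
sum(d^2) = 32.
Step 3: rho = 1 - 6*32 / (12*(12^2 - 1)) = 1 - 192/1716 = 0.888112.
Step 4: Under H0, t = rho * sqrt((n-2)/(1-rho^2)) = 6.1103 ~ t(10).
Step 5: Two-sided p-value from the t-distribution with 10 df = 0.000114.
Step 6: alpha = 0.1. reject H0.

rho = 0.8881, p = 0.000114, reject H0 at alpha = 0.1.


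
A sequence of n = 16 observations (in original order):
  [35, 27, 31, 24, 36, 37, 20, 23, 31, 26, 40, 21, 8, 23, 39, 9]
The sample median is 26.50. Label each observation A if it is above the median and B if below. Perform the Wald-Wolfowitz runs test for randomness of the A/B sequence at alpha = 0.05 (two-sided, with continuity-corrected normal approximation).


Step 1: Compute median = 26.50; label A = above, B = below.
Labels in order: AAABAABBABABBBAB  (n_A = 8, n_B = 8)
Step 2: Count runs R = 10.
Step 3: Under H0 (random ordering), E[R] = 2*n_A*n_B/(n_A+n_B) + 1 = 2*8*8/16 + 1 = 9.0000.
        Var[R] = 2*n_A*n_B*(2*n_A*n_B - n_A - n_B) / ((n_A+n_B)^2 * (n_A+n_B-1)) = 14336/3840 = 3.7333.
        SD[R] = 1.9322.
Step 4: Continuity-corrected z = (R - 0.5 - E[R]) / SD[R] = (10 - 0.5 - 9.0000) / 1.9322 = 0.2588.
Step 5: Two-sided p-value via normal approximation = 2*(1 - Phi(|z|)) = 0.795809.
Step 6: alpha = 0.05. fail to reject H0.

R = 10, z = 0.2588, p = 0.795809, fail to reject H0.


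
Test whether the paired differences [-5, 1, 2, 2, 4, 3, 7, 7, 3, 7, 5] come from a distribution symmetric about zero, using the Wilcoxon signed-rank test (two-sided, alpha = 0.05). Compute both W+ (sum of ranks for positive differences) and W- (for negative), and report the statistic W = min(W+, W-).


Step 1: Drop any zero differences (none here) and take |d_i|.
|d| = [5, 1, 2, 2, 4, 3, 7, 7, 3, 7, 5]
Step 2: Midrank |d_i| (ties get averaged ranks).
ranks: |5|->7.5, |1|->1, |2|->2.5, |2|->2.5, |4|->6, |3|->4.5, |7|->10, |7|->10, |3|->4.5, |7|->10, |5|->7.5
Step 3: Attach original signs; sum ranks with positive sign and with negative sign.
W+ = 1 + 2.5 + 2.5 + 6 + 4.5 + 10 + 10 + 4.5 + 10 + 7.5 = 58.5
W- = 7.5 = 7.5
(Check: W+ + W- = 66 should equal n(n+1)/2 = 66.)
Step 4: Test statistic W = min(W+, W-) = 7.5.
Step 5: Ties in |d|, so use the tie-corrected normal approximation.
        E[W] = n(n+1)/4 = 11*12/4 = 33.
        Tie groups: |d|=2 (t=2), |d|=3 (t=2), |d|=5 (t=2), |d|=7 (t=3); sum(t^3 - t) = 42.
        Var[W] = n(n+1)(2n+1)/24 - sum(t^3-t)/48 = 3036/24 - 42/48 = 125.625.
        z = (W - E[W]) / sqrt(Var[W]) = (7.5 - 33) / 11.2083 = -2.2751.
        Two-sided p = 2*Phi(z) = 0.022899.
Step 6: alpha = 0.05. reject H0.

W+ = 58.5, W- = 7.5, W = min = 7.5, p = 0.022899, reject H0.


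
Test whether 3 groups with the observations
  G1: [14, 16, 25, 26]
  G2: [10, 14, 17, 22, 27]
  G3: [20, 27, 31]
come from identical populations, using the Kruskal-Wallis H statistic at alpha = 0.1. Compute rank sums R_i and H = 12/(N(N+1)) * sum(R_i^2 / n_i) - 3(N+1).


Step 1: Combine all N = 12 observations and assign midranks.
sorted (value, group, rank): (10,G2,1), (14,G1,2.5), (14,G2,2.5), (16,G1,4), (17,G2,5), (20,G3,6), (22,G2,7), (25,G1,8), (26,G1,9), (27,G2,10.5), (27,G3,10.5), (31,G3,12)
Step 2: Sum ranks within each group.
R_1 = 23.5 (n_1 = 4)
R_2 = 26 (n_2 = 5)
R_3 = 28.5 (n_3 = 3)
Step 3: H = 12/(N(N+1)) * sum(R_i^2/n_i) - 3(N+1)
     = 12/(12*13) * (23.5^2/4 + 26^2/5 + 28.5^2/3) - 3*13
     = 0.076923 * 544.013 - 39
     = 2.847115.
Step 4: Ties present; correction factor C = 1 - 12/(12^3 - 12) = 0.993007. Corrected H = 2.847115 / 0.993007 = 2.867165.
Step 5: Under H0, H ~ chi^2(2); p-value = 0.238453.
Step 6: alpha = 0.1. fail to reject H0.

H = 2.8672, df = 2, p = 0.238453, fail to reject H0.


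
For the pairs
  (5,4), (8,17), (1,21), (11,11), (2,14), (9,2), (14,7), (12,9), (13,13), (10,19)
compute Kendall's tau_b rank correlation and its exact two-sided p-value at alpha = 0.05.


Step 1: Enumerate the 45 unordered pairs (i,j) with i<j and classify each by sign(x_j-x_i) * sign(y_j-y_i).
  (1,2):dx=+3,dy=+13->C; (1,3):dx=-4,dy=+17->D; (1,4):dx=+6,dy=+7->C; (1,5):dx=-3,dy=+10->D
  (1,6):dx=+4,dy=-2->D; (1,7):dx=+9,dy=+3->C; (1,8):dx=+7,dy=+5->C; (1,9):dx=+8,dy=+9->C
  (1,10):dx=+5,dy=+15->C; (2,3):dx=-7,dy=+4->D; (2,4):dx=+3,dy=-6->D; (2,5):dx=-6,dy=-3->C
  (2,6):dx=+1,dy=-15->D; (2,7):dx=+6,dy=-10->D; (2,8):dx=+4,dy=-8->D; (2,9):dx=+5,dy=-4->D
  (2,10):dx=+2,dy=+2->C; (3,4):dx=+10,dy=-10->D; (3,5):dx=+1,dy=-7->D; (3,6):dx=+8,dy=-19->D
  (3,7):dx=+13,dy=-14->D; (3,8):dx=+11,dy=-12->D; (3,9):dx=+12,dy=-8->D; (3,10):dx=+9,dy=-2->D
  (4,5):dx=-9,dy=+3->D; (4,6):dx=-2,dy=-9->C; (4,7):dx=+3,dy=-4->D; (4,8):dx=+1,dy=-2->D
  (4,9):dx=+2,dy=+2->C; (4,10):dx=-1,dy=+8->D; (5,6):dx=+7,dy=-12->D; (5,7):dx=+12,dy=-7->D
  (5,8):dx=+10,dy=-5->D; (5,9):dx=+11,dy=-1->D; (5,10):dx=+8,dy=+5->C; (6,7):dx=+5,dy=+5->C
  (6,8):dx=+3,dy=+7->C; (6,9):dx=+4,dy=+11->C; (6,10):dx=+1,dy=+17->C; (7,8):dx=-2,dy=+2->D
  (7,9):dx=-1,dy=+6->D; (7,10):dx=-4,dy=+12->D; (8,9):dx=+1,dy=+4->C; (8,10):dx=-2,dy=+10->D
  (9,10):dx=-3,dy=+6->D
Step 2: C = 16, D = 29, total pairs = 45.
Step 3: tau = (C - D)/(n(n-1)/2) = (16 - 29)/45 = -0.288889.
Step 4: Exact two-sided p-value (enumerate n! = 3628800 permutations of y under H0): p = 0.291248.
Step 5: alpha = 0.05. fail to reject H0.

tau_b = -0.2889 (C=16, D=29), p = 0.291248, fail to reject H0.


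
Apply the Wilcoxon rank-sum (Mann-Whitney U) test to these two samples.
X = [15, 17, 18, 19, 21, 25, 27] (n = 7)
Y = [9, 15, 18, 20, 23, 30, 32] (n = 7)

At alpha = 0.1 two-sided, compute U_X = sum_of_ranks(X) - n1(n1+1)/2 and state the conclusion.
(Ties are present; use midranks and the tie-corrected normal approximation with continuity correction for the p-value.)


Step 1: Combine and sort all 14 observations; assign midranks.
sorted (value, group): (9,Y), (15,X), (15,Y), (17,X), (18,X), (18,Y), (19,X), (20,Y), (21,X), (23,Y), (25,X), (27,X), (30,Y), (32,Y)
ranks: 9->1, 15->2.5, 15->2.5, 17->4, 18->5.5, 18->5.5, 19->7, 20->8, 21->9, 23->10, 25->11, 27->12, 30->13, 32->14
Step 2: Rank sum for X: R1 = 2.5 + 4 + 5.5 + 7 + 9 + 11 + 12 = 51.
Step 3: U_X = R1 - n1(n1+1)/2 = 51 - 7*8/2 = 51 - 28 = 23.
       U_Y = n1*n2 - U_X = 49 - 23 = 26.
Step 4: Ties are present, so use the tie-corrected normal approximation (with continuity correction) for the p-value.
Step 5: p-value = 0.898104; compare to alpha = 0.1. fail to reject H0.

U_X = 23, p = 0.898104, fail to reject H0 at alpha = 0.1.


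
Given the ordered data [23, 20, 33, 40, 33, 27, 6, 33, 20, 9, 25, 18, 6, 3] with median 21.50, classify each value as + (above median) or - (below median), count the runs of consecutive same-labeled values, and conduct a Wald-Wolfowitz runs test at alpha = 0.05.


Step 1: Compute median = 21.50; label A = above, B = below.
Labels in order: ABAAAABABBABBB  (n_A = 7, n_B = 7)
Step 2: Count runs R = 8.
Step 3: Under H0 (random ordering), E[R] = 2*n_A*n_B/(n_A+n_B) + 1 = 2*7*7/14 + 1 = 8.0000.
        Var[R] = 2*n_A*n_B*(2*n_A*n_B - n_A - n_B) / ((n_A+n_B)^2 * (n_A+n_B-1)) = 8232/2548 = 3.2308.
        SD[R] = 1.7974.
Step 4: R = E[R], so z = 0 with no continuity correction.
Step 5: Two-sided p-value via normal approximation = 2*(1 - Phi(|z|)) = 1.000000.
Step 6: alpha = 0.05. fail to reject H0.

R = 8, z = 0.0000, p = 1.000000, fail to reject H0.


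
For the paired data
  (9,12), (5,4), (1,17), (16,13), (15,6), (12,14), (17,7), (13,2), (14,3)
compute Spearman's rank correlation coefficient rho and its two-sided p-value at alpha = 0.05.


Step 1: Rank x and y separately (midranks; no ties here).
rank(x): 9->3, 5->2, 1->1, 16->8, 15->7, 12->4, 17->9, 13->5, 14->6
rank(y): 12->6, 4->3, 17->9, 13->7, 6->4, 14->8, 7->5, 2->1, 3->2
Step 2: d_i = R_x(i) - R_y(i); compute d_i^2.
  (3-6)^2=9, (2-3)^2=1, (1-9)^2=64, (8-7)^2=1, (7-4)^2=9, (4-8)^2=16, (9-5)^2=16, (5-1)^2=16, (6-2)^2=16
sum(d^2) = 148.
Step 3: rho = 1 - 6*148 / (9*(9^2 - 1)) = 1 - 888/720 = -0.233333.
Step 4: Under H0, t = rho * sqrt((n-2)/(1-rho^2)) = -0.6349 ~ t(7).
Step 5: Two-sided p-value from the t-distribution with 7 df = 0.545699.
Step 6: alpha = 0.05. fail to reject H0.

rho = -0.2333, p = 0.545699, fail to reject H0 at alpha = 0.05.


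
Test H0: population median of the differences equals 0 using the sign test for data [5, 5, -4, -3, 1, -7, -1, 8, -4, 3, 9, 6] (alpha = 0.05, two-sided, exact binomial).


Step 1: Discard zero differences. Original n = 12; n_eff = number of nonzero differences = 12.
Nonzero differences (with sign): +5, +5, -4, -3, +1, -7, -1, +8, -4, +3, +9, +6
Step 2: Count signs: positive = 7, negative = 5.
Step 3: Under H0: P(positive) = 0.5, so the number of positives S ~ Bin(12, 0.5).
Step 4: Two-sided exact p-value = sum of Bin(12,0.5) probabilities at or below the observed probability = 0.774414.
Step 5: alpha = 0.05. fail to reject H0.

n_eff = 12, pos = 7, neg = 5, p = 0.774414, fail to reject H0.


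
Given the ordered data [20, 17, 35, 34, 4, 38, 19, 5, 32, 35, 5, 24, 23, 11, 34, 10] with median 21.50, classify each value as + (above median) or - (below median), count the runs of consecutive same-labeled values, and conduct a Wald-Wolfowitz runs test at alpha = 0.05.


Step 1: Compute median = 21.50; label A = above, B = below.
Labels in order: BBAABABBAABAABAB  (n_A = 8, n_B = 8)
Step 2: Count runs R = 11.
Step 3: Under H0 (random ordering), E[R] = 2*n_A*n_B/(n_A+n_B) + 1 = 2*8*8/16 + 1 = 9.0000.
        Var[R] = 2*n_A*n_B*(2*n_A*n_B - n_A - n_B) / ((n_A+n_B)^2 * (n_A+n_B-1)) = 14336/3840 = 3.7333.
        SD[R] = 1.9322.
Step 4: Continuity-corrected z = (R - 0.5 - E[R]) / SD[R] = (11 - 0.5 - 9.0000) / 1.9322 = 0.7763.
Step 5: Two-sided p-value via normal approximation = 2*(1 - Phi(|z|)) = 0.437558.
Step 6: alpha = 0.05. fail to reject H0.

R = 11, z = 0.7763, p = 0.437558, fail to reject H0.


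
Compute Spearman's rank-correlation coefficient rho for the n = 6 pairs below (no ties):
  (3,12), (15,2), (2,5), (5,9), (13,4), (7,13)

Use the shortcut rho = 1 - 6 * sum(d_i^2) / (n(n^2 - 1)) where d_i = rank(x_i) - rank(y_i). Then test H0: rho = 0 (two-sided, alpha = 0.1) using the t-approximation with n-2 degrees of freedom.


Step 1: Rank x and y separately (midranks; no ties here).
rank(x): 3->2, 15->6, 2->1, 5->3, 13->5, 7->4
rank(y): 12->5, 2->1, 5->3, 9->4, 4->2, 13->6
Step 2: d_i = R_x(i) - R_y(i); compute d_i^2.
  (2-5)^2=9, (6-1)^2=25, (1-3)^2=4, (3-4)^2=1, (5-2)^2=9, (4-6)^2=4
sum(d^2) = 52.
Step 3: rho = 1 - 6*52 / (6*(6^2 - 1)) = 1 - 312/210 = -0.485714.
Step 4: Under H0, t = rho * sqrt((n-2)/(1-rho^2)) = -1.1113 ~ t(4).
Step 5: Two-sided p-value from the t-distribution with 4 df = 0.328723.
Step 6: alpha = 0.1. fail to reject H0.

rho = -0.4857, p = 0.328723, fail to reject H0 at alpha = 0.1.


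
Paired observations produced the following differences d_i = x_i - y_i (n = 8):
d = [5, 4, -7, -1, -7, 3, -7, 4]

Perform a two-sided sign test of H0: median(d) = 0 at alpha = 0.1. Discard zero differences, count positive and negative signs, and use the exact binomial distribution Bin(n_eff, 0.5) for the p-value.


Step 1: Discard zero differences. Original n = 8; n_eff = number of nonzero differences = 8.
Nonzero differences (with sign): +5, +4, -7, -1, -7, +3, -7, +4
Step 2: Count signs: positive = 4, negative = 4.
Step 3: Under H0: P(positive) = 0.5, so the number of positives S ~ Bin(8, 0.5).
Step 4: Two-sided exact p-value = sum of Bin(8,0.5) probabilities at or below the observed probability = 1.000000.
Step 5: alpha = 0.1. fail to reject H0.

n_eff = 8, pos = 4, neg = 4, p = 1.000000, fail to reject H0.


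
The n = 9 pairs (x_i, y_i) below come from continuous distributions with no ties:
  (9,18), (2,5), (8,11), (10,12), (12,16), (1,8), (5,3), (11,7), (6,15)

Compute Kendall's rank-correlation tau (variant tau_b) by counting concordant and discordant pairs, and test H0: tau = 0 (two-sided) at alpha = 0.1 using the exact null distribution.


Step 1: Enumerate the 36 unordered pairs (i,j) with i<j and classify each by sign(x_j-x_i) * sign(y_j-y_i).
  (1,2):dx=-7,dy=-13->C; (1,3):dx=-1,dy=-7->C; (1,4):dx=+1,dy=-6->D; (1,5):dx=+3,dy=-2->D
  (1,6):dx=-8,dy=-10->C; (1,7):dx=-4,dy=-15->C; (1,8):dx=+2,dy=-11->D; (1,9):dx=-3,dy=-3->C
  (2,3):dx=+6,dy=+6->C; (2,4):dx=+8,dy=+7->C; (2,5):dx=+10,dy=+11->C; (2,6):dx=-1,dy=+3->D
  (2,7):dx=+3,dy=-2->D; (2,8):dx=+9,dy=+2->C; (2,9):dx=+4,dy=+10->C; (3,4):dx=+2,dy=+1->C
  (3,5):dx=+4,dy=+5->C; (3,6):dx=-7,dy=-3->C; (3,7):dx=-3,dy=-8->C; (3,8):dx=+3,dy=-4->D
  (3,9):dx=-2,dy=+4->D; (4,5):dx=+2,dy=+4->C; (4,6):dx=-9,dy=-4->C; (4,7):dx=-5,dy=-9->C
  (4,8):dx=+1,dy=-5->D; (4,9):dx=-4,dy=+3->D; (5,6):dx=-11,dy=-8->C; (5,7):dx=-7,dy=-13->C
  (5,8):dx=-1,dy=-9->C; (5,9):dx=-6,dy=-1->C; (6,7):dx=+4,dy=-5->D; (6,8):dx=+10,dy=-1->D
  (6,9):dx=+5,dy=+7->C; (7,8):dx=+6,dy=+4->C; (7,9):dx=+1,dy=+12->C; (8,9):dx=-5,dy=+8->D
Step 2: C = 24, D = 12, total pairs = 36.
Step 3: tau = (C - D)/(n(n-1)/2) = (24 - 12)/36 = 0.333333.
Step 4: Exact two-sided p-value (enumerate n! = 362880 permutations of y under H0): p = 0.259518.
Step 5: alpha = 0.1. fail to reject H0.

tau_b = 0.3333 (C=24, D=12), p = 0.259518, fail to reject H0.


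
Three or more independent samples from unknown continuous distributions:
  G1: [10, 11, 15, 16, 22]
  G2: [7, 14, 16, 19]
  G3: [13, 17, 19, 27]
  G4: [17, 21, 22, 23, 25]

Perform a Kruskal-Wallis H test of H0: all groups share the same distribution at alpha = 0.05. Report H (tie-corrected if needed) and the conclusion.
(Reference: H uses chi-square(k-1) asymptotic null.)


Step 1: Combine all N = 18 observations and assign midranks.
sorted (value, group, rank): (7,G2,1), (10,G1,2), (11,G1,3), (13,G3,4), (14,G2,5), (15,G1,6), (16,G1,7.5), (16,G2,7.5), (17,G3,9.5), (17,G4,9.5), (19,G2,11.5), (19,G3,11.5), (21,G4,13), (22,G1,14.5), (22,G4,14.5), (23,G4,16), (25,G4,17), (27,G3,18)
Step 2: Sum ranks within each group.
R_1 = 33 (n_1 = 5)
R_2 = 25 (n_2 = 4)
R_3 = 43 (n_3 = 4)
R_4 = 70 (n_4 = 5)
Step 3: H = 12/(N(N+1)) * sum(R_i^2/n_i) - 3(N+1)
     = 12/(18*19) * (33^2/5 + 25^2/4 + 43^2/4 + 70^2/5) - 3*19
     = 0.035088 * 1816.3 - 57
     = 6.729825.
Step 4: Ties present; correction factor C = 1 - 24/(18^3 - 18) = 0.995872. Corrected H = 6.729825 / 0.995872 = 6.757720.
Step 5: Under H0, H ~ chi^2(3); p-value = 0.080034.
Step 6: alpha = 0.05. fail to reject H0.

H = 6.7577, df = 3, p = 0.080034, fail to reject H0.


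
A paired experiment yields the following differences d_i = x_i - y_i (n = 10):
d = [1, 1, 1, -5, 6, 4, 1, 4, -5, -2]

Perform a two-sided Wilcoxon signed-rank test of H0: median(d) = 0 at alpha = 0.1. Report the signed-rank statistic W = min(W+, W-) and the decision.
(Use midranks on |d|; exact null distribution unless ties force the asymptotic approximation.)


Step 1: Drop any zero differences (none here) and take |d_i|.
|d| = [1, 1, 1, 5, 6, 4, 1, 4, 5, 2]
Step 2: Midrank |d_i| (ties get averaged ranks).
ranks: |1|->2.5, |1|->2.5, |1|->2.5, |5|->8.5, |6|->10, |4|->6.5, |1|->2.5, |4|->6.5, |5|->8.5, |2|->5
Step 3: Attach original signs; sum ranks with positive sign and with negative sign.
W+ = 2.5 + 2.5 + 2.5 + 10 + 6.5 + 2.5 + 6.5 = 33
W- = 8.5 + 8.5 + 5 = 22
(Check: W+ + W- = 55 should equal n(n+1)/2 = 55.)
Step 4: Test statistic W = min(W+, W-) = 22.
Step 5: Ties in |d|, so use the tie-corrected normal approximation.
        E[W] = n(n+1)/4 = 10*11/4 = 27.5.
        Tie groups: |d|=1 (t=4), |d|=4 (t=2), |d|=5 (t=2); sum(t^3 - t) = 72.
        Var[W] = n(n+1)(2n+1)/24 - sum(t^3-t)/48 = 2310/24 - 72/48 = 94.75.
        z = (W - E[W]) / sqrt(Var[W]) = (22 - 27.5) / 9.7340 = -0.5650.
        Two-sided p = 2*Phi(z) = 0.572052.
Step 6: alpha = 0.1. fail to reject H0.

W+ = 33, W- = 22, W = min = 22, p = 0.572052, fail to reject H0.


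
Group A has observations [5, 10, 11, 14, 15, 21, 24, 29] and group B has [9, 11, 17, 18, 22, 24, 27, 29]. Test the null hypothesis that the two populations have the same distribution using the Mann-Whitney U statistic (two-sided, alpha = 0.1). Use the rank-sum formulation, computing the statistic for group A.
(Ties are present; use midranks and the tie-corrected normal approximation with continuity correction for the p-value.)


Step 1: Combine and sort all 16 observations; assign midranks.
sorted (value, group): (5,X), (9,Y), (10,X), (11,X), (11,Y), (14,X), (15,X), (17,Y), (18,Y), (21,X), (22,Y), (24,X), (24,Y), (27,Y), (29,X), (29,Y)
ranks: 5->1, 9->2, 10->3, 11->4.5, 11->4.5, 14->6, 15->7, 17->8, 18->9, 21->10, 22->11, 24->12.5, 24->12.5, 27->14, 29->15.5, 29->15.5
Step 2: Rank sum for X: R1 = 1 + 3 + 4.5 + 6 + 7 + 10 + 12.5 + 15.5 = 59.5.
Step 3: U_X = R1 - n1(n1+1)/2 = 59.5 - 8*9/2 = 59.5 - 36 = 23.5.
       U_Y = n1*n2 - U_X = 64 - 23.5 = 40.5.
Step 4: Ties are present, so use the tie-corrected normal approximation (with continuity correction) for the p-value.
Step 5: p-value = 0.399773; compare to alpha = 0.1. fail to reject H0.

U_X = 23.5, p = 0.399773, fail to reject H0 at alpha = 0.1.


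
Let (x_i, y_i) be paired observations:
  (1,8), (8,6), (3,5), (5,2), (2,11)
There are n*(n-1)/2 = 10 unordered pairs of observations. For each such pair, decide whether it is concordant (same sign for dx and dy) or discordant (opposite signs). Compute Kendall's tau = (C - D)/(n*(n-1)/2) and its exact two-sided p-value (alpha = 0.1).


Step 1: Enumerate the 10 unordered pairs (i,j) with i<j and classify each by sign(x_j-x_i) * sign(y_j-y_i).
  (1,2):dx=+7,dy=-2->D; (1,3):dx=+2,dy=-3->D; (1,4):dx=+4,dy=-6->D; (1,5):dx=+1,dy=+3->C
  (2,3):dx=-5,dy=-1->C; (2,4):dx=-3,dy=-4->C; (2,5):dx=-6,dy=+5->D; (3,4):dx=+2,dy=-3->D
  (3,5):dx=-1,dy=+6->D; (4,5):dx=-3,dy=+9->D
Step 2: C = 3, D = 7, total pairs = 10.
Step 3: tau = (C - D)/(n(n-1)/2) = (3 - 7)/10 = -0.400000.
Step 4: Exact two-sided p-value (enumerate n! = 120 permutations of y under H0): p = 0.483333.
Step 5: alpha = 0.1. fail to reject H0.

tau_b = -0.4000 (C=3, D=7), p = 0.483333, fail to reject H0.


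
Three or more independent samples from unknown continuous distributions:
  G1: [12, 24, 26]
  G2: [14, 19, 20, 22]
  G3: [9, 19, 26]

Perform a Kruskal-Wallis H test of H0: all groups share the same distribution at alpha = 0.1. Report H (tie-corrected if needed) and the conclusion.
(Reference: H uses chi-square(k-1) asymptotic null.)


Step 1: Combine all N = 10 observations and assign midranks.
sorted (value, group, rank): (9,G3,1), (12,G1,2), (14,G2,3), (19,G2,4.5), (19,G3,4.5), (20,G2,6), (22,G2,7), (24,G1,8), (26,G1,9.5), (26,G3,9.5)
Step 2: Sum ranks within each group.
R_1 = 19.5 (n_1 = 3)
R_2 = 20.5 (n_2 = 4)
R_3 = 15 (n_3 = 3)
Step 3: H = 12/(N(N+1)) * sum(R_i^2/n_i) - 3(N+1)
     = 12/(10*11) * (19.5^2/3 + 20.5^2/4 + 15^2/3) - 3*11
     = 0.109091 * 306.812 - 33
     = 0.470455.
Step 4: Ties present; correction factor C = 1 - 12/(10^3 - 10) = 0.987879. Corrected H = 0.470455 / 0.987879 = 0.476227.
Step 5: Under H0, H ~ chi^2(2); p-value = 0.788113.
Step 6: alpha = 0.1. fail to reject H0.

H = 0.4762, df = 2, p = 0.788113, fail to reject H0.


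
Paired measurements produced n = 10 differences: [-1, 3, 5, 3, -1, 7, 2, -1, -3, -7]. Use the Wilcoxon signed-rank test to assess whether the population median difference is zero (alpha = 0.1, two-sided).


Step 1: Drop any zero differences (none here) and take |d_i|.
|d| = [1, 3, 5, 3, 1, 7, 2, 1, 3, 7]
Step 2: Midrank |d_i| (ties get averaged ranks).
ranks: |1|->2, |3|->6, |5|->8, |3|->6, |1|->2, |7|->9.5, |2|->4, |1|->2, |3|->6, |7|->9.5
Step 3: Attach original signs; sum ranks with positive sign and with negative sign.
W+ = 6 + 8 + 6 + 9.5 + 4 = 33.5
W- = 2 + 2 + 2 + 6 + 9.5 = 21.5
(Check: W+ + W- = 55 should equal n(n+1)/2 = 55.)
Step 4: Test statistic W = min(W+, W-) = 21.5.
Step 5: Ties in |d|, so use the tie-corrected normal approximation.
        E[W] = n(n+1)/4 = 10*11/4 = 27.5.
        Tie groups: |d|=1 (t=3), |d|=3 (t=3), |d|=7 (t=2); sum(t^3 - t) = 54.
        Var[W] = n(n+1)(2n+1)/24 - sum(t^3-t)/48 = 2310/24 - 54/48 = 95.125.
        z = (W - E[W]) / sqrt(Var[W]) = (21.5 - 27.5) / 9.7532 = -0.6152.
        Two-sided p = 2*Phi(z) = 0.538434.
Step 6: alpha = 0.1. fail to reject H0.

W+ = 33.5, W- = 21.5, W = min = 21.5, p = 0.538434, fail to reject H0.


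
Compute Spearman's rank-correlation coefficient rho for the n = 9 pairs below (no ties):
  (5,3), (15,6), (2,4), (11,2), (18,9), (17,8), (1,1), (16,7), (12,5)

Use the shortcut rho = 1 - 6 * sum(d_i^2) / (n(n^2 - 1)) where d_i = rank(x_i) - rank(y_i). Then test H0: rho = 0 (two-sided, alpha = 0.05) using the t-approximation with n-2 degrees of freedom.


Step 1: Rank x and y separately (midranks; no ties here).
rank(x): 5->3, 15->6, 2->2, 11->4, 18->9, 17->8, 1->1, 16->7, 12->5
rank(y): 3->3, 6->6, 4->4, 2->2, 9->9, 8->8, 1->1, 7->7, 5->5
Step 2: d_i = R_x(i) - R_y(i); compute d_i^2.
  (3-3)^2=0, (6-6)^2=0, (2-4)^2=4, (4-2)^2=4, (9-9)^2=0, (8-8)^2=0, (1-1)^2=0, (7-7)^2=0, (5-5)^2=0
sum(d^2) = 8.
Step 3: rho = 1 - 6*8 / (9*(9^2 - 1)) = 1 - 48/720 = 0.933333.
Step 4: Under H0, t = rho * sqrt((n-2)/(1-rho^2)) = 6.8783 ~ t(7).
Step 5: Two-sided p-value from the t-distribution with 7 df = 0.000236.
Step 6: alpha = 0.05. reject H0.

rho = 0.9333, p = 0.000236, reject H0 at alpha = 0.05.


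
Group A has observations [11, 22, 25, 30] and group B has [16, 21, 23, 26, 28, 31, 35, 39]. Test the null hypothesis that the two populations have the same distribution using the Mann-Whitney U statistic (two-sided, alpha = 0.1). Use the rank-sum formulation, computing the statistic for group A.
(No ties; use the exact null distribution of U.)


Step 1: Combine and sort all 12 observations; assign midranks.
sorted (value, group): (11,X), (16,Y), (21,Y), (22,X), (23,Y), (25,X), (26,Y), (28,Y), (30,X), (31,Y), (35,Y), (39,Y)
ranks: 11->1, 16->2, 21->3, 22->4, 23->5, 25->6, 26->7, 28->8, 30->9, 31->10, 35->11, 39->12
Step 2: Rank sum for X: R1 = 1 + 4 + 6 + 9 = 20.
Step 3: U_X = R1 - n1(n1+1)/2 = 20 - 4*5/2 = 20 - 10 = 10.
       U_Y = n1*n2 - U_X = 32 - 10 = 22.
Step 4: No ties, so the exact null distribution of U (based on enumerating the C(12,4) = 495 equally likely rank assignments) gives the two-sided p-value.
Step 5: p-value = 0.367677; compare to alpha = 0.1. fail to reject H0.

U_X = 10, p = 0.367677, fail to reject H0 at alpha = 0.1.
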